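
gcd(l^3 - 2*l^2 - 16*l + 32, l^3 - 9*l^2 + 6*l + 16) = l - 2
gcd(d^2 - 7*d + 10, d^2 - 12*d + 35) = d - 5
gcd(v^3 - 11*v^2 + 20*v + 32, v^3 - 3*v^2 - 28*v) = 1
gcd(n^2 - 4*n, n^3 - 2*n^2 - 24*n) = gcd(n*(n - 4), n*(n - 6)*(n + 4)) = n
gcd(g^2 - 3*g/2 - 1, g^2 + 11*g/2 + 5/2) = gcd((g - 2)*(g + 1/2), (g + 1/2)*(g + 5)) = g + 1/2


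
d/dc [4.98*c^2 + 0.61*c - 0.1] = 9.96*c + 0.61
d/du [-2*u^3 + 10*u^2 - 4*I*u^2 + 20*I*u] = -6*u^2 + u*(20 - 8*I) + 20*I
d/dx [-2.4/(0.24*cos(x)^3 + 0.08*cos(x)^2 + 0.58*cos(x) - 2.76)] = (1.728*sin(x)^2 - 0.384*cos(x) - 3.12)*sin(x)/(0.24*cos(x)^3 + 0.08*cos(x)^2 + 0.58*cos(x) - 2.76)^2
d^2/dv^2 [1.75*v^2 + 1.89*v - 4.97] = 3.50000000000000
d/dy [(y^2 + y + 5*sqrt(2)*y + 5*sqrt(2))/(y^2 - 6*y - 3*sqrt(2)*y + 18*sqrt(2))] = (-8*sqrt(2)*y^2 - 7*y^2 + 26*sqrt(2)*y + 48*sqrt(2) + 210)/(y^4 - 12*y^3 - 6*sqrt(2)*y^3 + 54*y^2 + 72*sqrt(2)*y^2 - 216*sqrt(2)*y - 216*y + 648)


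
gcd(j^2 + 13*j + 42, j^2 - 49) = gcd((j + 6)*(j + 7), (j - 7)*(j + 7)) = j + 7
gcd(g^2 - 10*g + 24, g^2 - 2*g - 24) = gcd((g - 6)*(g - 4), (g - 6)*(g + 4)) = g - 6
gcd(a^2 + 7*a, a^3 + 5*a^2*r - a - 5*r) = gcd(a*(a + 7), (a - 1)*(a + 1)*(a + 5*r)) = 1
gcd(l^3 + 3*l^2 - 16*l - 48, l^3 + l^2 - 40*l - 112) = l + 4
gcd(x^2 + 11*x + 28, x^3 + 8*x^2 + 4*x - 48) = x + 4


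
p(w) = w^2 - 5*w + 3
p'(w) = 2*w - 5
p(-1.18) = 10.29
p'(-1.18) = -7.36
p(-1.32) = 11.34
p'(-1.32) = -7.64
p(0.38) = 1.24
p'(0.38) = -4.24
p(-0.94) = 8.58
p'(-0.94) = -6.88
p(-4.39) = 44.22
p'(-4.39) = -13.78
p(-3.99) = 38.87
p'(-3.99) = -12.98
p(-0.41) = 5.22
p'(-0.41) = -5.82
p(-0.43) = 5.33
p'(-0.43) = -5.86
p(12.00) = 87.00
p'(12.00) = 19.00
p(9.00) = 39.00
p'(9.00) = 13.00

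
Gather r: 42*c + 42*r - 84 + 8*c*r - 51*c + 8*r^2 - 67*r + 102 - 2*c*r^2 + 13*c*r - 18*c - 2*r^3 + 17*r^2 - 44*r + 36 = -27*c - 2*r^3 + r^2*(25 - 2*c) + r*(21*c - 69) + 54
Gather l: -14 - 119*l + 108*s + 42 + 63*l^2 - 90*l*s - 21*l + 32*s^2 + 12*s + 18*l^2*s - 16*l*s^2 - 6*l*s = l^2*(18*s + 63) + l*(-16*s^2 - 96*s - 140) + 32*s^2 + 120*s + 28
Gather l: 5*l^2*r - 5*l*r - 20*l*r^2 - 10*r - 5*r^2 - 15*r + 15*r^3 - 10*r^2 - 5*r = 5*l^2*r + l*(-20*r^2 - 5*r) + 15*r^3 - 15*r^2 - 30*r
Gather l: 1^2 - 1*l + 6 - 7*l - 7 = -8*l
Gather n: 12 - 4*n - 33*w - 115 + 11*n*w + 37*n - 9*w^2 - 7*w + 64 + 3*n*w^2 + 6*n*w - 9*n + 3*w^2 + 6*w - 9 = n*(3*w^2 + 17*w + 24) - 6*w^2 - 34*w - 48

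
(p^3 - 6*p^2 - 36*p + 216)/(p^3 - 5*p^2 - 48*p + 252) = (p + 6)/(p + 7)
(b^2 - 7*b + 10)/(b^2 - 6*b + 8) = (b - 5)/(b - 4)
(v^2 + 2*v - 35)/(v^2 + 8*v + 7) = (v - 5)/(v + 1)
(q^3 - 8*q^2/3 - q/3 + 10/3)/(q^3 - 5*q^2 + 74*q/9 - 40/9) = 3*(q + 1)/(3*q - 4)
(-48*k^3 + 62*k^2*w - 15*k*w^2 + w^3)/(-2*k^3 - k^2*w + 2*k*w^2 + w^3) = (48*k^2 - 14*k*w + w^2)/(2*k^2 + 3*k*w + w^2)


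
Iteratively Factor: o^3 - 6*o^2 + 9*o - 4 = (o - 1)*(o^2 - 5*o + 4) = (o - 4)*(o - 1)*(o - 1)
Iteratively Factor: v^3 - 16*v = (v + 4)*(v^2 - 4*v) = (v - 4)*(v + 4)*(v)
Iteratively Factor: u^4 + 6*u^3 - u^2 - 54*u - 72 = (u + 4)*(u^3 + 2*u^2 - 9*u - 18) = (u - 3)*(u + 4)*(u^2 + 5*u + 6) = (u - 3)*(u + 2)*(u + 4)*(u + 3)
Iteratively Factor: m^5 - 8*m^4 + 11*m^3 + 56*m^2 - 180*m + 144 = (m - 3)*(m^4 - 5*m^3 - 4*m^2 + 44*m - 48) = (m - 3)*(m - 2)*(m^3 - 3*m^2 - 10*m + 24) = (m - 3)*(m - 2)*(m + 3)*(m^2 - 6*m + 8) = (m - 4)*(m - 3)*(m - 2)*(m + 3)*(m - 2)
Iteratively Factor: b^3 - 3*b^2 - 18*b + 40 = (b - 5)*(b^2 + 2*b - 8) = (b - 5)*(b - 2)*(b + 4)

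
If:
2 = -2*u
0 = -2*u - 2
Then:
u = -1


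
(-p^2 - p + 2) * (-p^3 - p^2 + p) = p^5 + 2*p^4 - 2*p^3 - 3*p^2 + 2*p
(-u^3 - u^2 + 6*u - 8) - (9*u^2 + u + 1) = -u^3 - 10*u^2 + 5*u - 9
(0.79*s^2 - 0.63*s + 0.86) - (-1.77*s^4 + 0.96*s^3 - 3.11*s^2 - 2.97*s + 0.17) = 1.77*s^4 - 0.96*s^3 + 3.9*s^2 + 2.34*s + 0.69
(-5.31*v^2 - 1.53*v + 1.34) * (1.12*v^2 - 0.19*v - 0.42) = -5.9472*v^4 - 0.7047*v^3 + 4.0217*v^2 + 0.388*v - 0.5628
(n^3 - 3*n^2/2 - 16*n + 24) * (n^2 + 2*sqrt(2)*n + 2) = n^5 - 3*n^4/2 + 2*sqrt(2)*n^4 - 14*n^3 - 3*sqrt(2)*n^3 - 32*sqrt(2)*n^2 + 21*n^2 - 32*n + 48*sqrt(2)*n + 48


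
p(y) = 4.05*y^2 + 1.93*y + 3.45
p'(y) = 8.1*y + 1.93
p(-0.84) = 4.69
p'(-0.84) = -4.87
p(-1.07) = 6.02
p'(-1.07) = -6.74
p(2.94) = 44.13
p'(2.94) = 25.74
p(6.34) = 178.48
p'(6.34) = 53.28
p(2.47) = 32.93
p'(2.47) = 21.94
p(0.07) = 3.60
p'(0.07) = 2.50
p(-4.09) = 63.31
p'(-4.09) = -31.20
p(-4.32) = 70.70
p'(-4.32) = -33.06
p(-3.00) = 34.11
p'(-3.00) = -22.37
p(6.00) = 160.83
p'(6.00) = 50.53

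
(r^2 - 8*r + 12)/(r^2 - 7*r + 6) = (r - 2)/(r - 1)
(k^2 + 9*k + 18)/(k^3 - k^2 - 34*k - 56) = (k^2 + 9*k + 18)/(k^3 - k^2 - 34*k - 56)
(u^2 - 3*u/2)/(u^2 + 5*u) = (u - 3/2)/(u + 5)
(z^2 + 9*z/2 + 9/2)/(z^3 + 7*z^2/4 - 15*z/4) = 2*(2*z + 3)/(z*(4*z - 5))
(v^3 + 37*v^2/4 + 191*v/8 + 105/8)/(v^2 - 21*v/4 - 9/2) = (2*v^2 + 17*v + 35)/(2*(v - 6))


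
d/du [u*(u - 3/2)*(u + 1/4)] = 3*u^2 - 5*u/2 - 3/8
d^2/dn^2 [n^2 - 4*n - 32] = 2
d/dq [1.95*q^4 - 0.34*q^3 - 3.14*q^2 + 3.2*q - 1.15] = 7.8*q^3 - 1.02*q^2 - 6.28*q + 3.2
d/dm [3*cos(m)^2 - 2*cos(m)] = 2*(1 - 3*cos(m))*sin(m)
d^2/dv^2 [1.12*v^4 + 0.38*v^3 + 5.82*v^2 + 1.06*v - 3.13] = 13.44*v^2 + 2.28*v + 11.64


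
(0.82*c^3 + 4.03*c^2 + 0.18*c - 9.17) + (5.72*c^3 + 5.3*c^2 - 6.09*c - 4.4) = 6.54*c^3 + 9.33*c^2 - 5.91*c - 13.57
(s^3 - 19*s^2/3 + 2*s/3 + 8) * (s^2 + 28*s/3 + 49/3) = s^5 + 3*s^4 - 379*s^3/9 - 803*s^2/9 + 770*s/9 + 392/3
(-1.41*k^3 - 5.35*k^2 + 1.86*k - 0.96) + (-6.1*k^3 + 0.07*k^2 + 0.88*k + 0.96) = -7.51*k^3 - 5.28*k^2 + 2.74*k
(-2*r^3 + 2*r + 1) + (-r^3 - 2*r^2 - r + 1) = -3*r^3 - 2*r^2 + r + 2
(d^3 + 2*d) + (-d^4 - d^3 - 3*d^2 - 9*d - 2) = -d^4 - 3*d^2 - 7*d - 2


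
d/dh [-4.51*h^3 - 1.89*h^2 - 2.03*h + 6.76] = -13.53*h^2 - 3.78*h - 2.03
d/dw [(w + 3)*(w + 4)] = 2*w + 7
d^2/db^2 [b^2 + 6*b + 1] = 2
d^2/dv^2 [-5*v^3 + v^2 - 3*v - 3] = 2 - 30*v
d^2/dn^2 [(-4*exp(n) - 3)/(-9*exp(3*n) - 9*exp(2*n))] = (16*exp(3*n) + 39*exp(2*n) + 37*exp(n) + 12)*exp(-2*n)/(9*(exp(3*n) + 3*exp(2*n) + 3*exp(n) + 1))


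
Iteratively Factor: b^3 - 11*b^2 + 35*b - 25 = (b - 5)*(b^2 - 6*b + 5) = (b - 5)^2*(b - 1)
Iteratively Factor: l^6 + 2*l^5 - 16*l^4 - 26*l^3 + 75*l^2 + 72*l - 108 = (l - 1)*(l^5 + 3*l^4 - 13*l^3 - 39*l^2 + 36*l + 108) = (l - 1)*(l + 3)*(l^4 - 13*l^2 + 36) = (l - 2)*(l - 1)*(l + 3)*(l^3 + 2*l^2 - 9*l - 18) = (l - 2)*(l - 1)*(l + 2)*(l + 3)*(l^2 - 9) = (l - 3)*(l - 2)*(l - 1)*(l + 2)*(l + 3)*(l + 3)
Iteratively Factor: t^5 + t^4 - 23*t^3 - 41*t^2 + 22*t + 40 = (t + 2)*(t^4 - t^3 - 21*t^2 + t + 20) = (t + 1)*(t + 2)*(t^3 - 2*t^2 - 19*t + 20) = (t - 1)*(t + 1)*(t + 2)*(t^2 - t - 20) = (t - 5)*(t - 1)*(t + 1)*(t + 2)*(t + 4)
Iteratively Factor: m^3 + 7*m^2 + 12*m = (m + 3)*(m^2 + 4*m) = m*(m + 3)*(m + 4)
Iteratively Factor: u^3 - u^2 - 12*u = (u + 3)*(u^2 - 4*u) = u*(u + 3)*(u - 4)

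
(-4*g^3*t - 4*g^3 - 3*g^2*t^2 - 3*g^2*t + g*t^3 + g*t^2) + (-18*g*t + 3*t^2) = -4*g^3*t - 4*g^3 - 3*g^2*t^2 - 3*g^2*t + g*t^3 + g*t^2 - 18*g*t + 3*t^2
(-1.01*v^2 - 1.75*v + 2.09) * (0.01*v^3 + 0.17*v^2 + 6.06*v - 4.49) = -0.0101*v^5 - 0.1892*v^4 - 6.3972*v^3 - 5.7148*v^2 + 20.5229*v - 9.3841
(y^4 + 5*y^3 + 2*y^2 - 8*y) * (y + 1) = y^5 + 6*y^4 + 7*y^3 - 6*y^2 - 8*y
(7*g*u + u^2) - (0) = 7*g*u + u^2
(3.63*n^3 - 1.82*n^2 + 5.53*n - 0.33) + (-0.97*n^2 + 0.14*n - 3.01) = 3.63*n^3 - 2.79*n^2 + 5.67*n - 3.34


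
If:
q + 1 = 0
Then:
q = -1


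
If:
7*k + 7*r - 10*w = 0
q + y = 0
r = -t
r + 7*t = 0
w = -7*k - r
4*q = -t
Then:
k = 0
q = 0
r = 0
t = 0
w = 0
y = 0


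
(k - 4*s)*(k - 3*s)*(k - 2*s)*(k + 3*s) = k^4 - 6*k^3*s - k^2*s^2 + 54*k*s^3 - 72*s^4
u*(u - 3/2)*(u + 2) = u^3 + u^2/2 - 3*u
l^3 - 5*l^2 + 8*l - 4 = (l - 2)^2*(l - 1)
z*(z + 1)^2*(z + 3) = z^4 + 5*z^3 + 7*z^2 + 3*z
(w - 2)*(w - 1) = w^2 - 3*w + 2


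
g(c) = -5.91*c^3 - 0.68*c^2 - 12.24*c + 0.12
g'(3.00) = -175.89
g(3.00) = -202.29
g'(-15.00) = -3981.09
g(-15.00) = 19976.97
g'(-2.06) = -84.68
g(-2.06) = 74.11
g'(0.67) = -21.11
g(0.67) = -10.16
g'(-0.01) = -12.23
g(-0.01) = 0.24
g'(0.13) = -12.72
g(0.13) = -1.50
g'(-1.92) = -74.99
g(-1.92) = 62.94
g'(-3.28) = -198.53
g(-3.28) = 241.50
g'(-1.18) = -35.32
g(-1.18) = 23.33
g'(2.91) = -166.34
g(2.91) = -186.89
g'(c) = -17.73*c^2 - 1.36*c - 12.24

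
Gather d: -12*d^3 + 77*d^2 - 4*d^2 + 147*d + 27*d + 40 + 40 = -12*d^3 + 73*d^2 + 174*d + 80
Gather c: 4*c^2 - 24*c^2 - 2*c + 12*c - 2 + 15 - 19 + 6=-20*c^2 + 10*c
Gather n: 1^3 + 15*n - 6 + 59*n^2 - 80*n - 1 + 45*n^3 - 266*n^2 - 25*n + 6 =45*n^3 - 207*n^2 - 90*n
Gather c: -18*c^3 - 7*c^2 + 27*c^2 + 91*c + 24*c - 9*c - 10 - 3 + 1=-18*c^3 + 20*c^2 + 106*c - 12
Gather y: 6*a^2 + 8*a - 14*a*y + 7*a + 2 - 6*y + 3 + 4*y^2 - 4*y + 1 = 6*a^2 + 15*a + 4*y^2 + y*(-14*a - 10) + 6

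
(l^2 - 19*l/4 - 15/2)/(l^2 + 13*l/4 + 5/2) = (l - 6)/(l + 2)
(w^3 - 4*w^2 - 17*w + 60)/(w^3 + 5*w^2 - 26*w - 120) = (w - 3)/(w + 6)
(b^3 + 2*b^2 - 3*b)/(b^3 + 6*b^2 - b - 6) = b*(b + 3)/(b^2 + 7*b + 6)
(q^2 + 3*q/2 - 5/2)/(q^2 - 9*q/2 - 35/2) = (q - 1)/(q - 7)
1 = 1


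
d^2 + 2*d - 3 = (d - 1)*(d + 3)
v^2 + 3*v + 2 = (v + 1)*(v + 2)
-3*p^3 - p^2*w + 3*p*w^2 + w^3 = (-p + w)*(p + w)*(3*p + w)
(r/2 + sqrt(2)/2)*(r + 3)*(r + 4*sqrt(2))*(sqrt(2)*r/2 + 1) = sqrt(2)*r^4/4 + 3*sqrt(2)*r^3/4 + 3*r^3 + 9*sqrt(2)*r^2/2 + 9*r^2 + 4*r + 27*sqrt(2)*r/2 + 12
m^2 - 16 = (m - 4)*(m + 4)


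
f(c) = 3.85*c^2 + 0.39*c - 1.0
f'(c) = 7.7*c + 0.39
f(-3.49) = 44.53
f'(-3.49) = -26.48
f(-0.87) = 1.57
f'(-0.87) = -6.31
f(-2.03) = 14.07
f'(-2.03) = -15.24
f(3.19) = 39.42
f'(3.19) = 24.95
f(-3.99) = 58.74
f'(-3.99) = -30.33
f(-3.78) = 52.54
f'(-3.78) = -28.72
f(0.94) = 2.77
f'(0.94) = 7.63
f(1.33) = 6.33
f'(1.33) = 10.63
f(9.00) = 314.36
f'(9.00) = 69.69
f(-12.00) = 548.72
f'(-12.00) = -92.01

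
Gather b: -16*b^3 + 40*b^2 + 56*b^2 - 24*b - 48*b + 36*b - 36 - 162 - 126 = -16*b^3 + 96*b^2 - 36*b - 324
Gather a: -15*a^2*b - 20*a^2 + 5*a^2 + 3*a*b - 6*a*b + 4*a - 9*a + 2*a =a^2*(-15*b - 15) + a*(-3*b - 3)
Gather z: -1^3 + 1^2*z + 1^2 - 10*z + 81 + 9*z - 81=0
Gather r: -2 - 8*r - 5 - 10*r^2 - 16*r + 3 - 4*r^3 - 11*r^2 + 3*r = -4*r^3 - 21*r^2 - 21*r - 4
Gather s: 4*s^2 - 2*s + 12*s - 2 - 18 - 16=4*s^2 + 10*s - 36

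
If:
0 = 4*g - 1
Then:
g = 1/4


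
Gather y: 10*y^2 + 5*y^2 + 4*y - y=15*y^2 + 3*y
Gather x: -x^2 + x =-x^2 + x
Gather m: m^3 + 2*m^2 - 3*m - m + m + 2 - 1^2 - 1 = m^3 + 2*m^2 - 3*m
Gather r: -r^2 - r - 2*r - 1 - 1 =-r^2 - 3*r - 2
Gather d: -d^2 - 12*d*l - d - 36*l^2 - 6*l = -d^2 + d*(-12*l - 1) - 36*l^2 - 6*l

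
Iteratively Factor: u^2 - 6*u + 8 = (u - 2)*(u - 4)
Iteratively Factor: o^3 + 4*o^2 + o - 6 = (o + 2)*(o^2 + 2*o - 3) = (o - 1)*(o + 2)*(o + 3)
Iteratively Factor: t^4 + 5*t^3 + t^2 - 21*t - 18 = (t - 2)*(t^3 + 7*t^2 + 15*t + 9) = (t - 2)*(t + 1)*(t^2 + 6*t + 9) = (t - 2)*(t + 1)*(t + 3)*(t + 3)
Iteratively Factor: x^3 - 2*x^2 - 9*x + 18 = (x - 2)*(x^2 - 9) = (x - 3)*(x - 2)*(x + 3)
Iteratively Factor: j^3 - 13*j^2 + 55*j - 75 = (j - 5)*(j^2 - 8*j + 15) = (j - 5)^2*(j - 3)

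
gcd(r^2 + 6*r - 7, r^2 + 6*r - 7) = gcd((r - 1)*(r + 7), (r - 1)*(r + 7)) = r^2 + 6*r - 7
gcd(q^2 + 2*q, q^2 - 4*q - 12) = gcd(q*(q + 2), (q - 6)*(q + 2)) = q + 2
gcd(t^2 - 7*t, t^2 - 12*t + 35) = t - 7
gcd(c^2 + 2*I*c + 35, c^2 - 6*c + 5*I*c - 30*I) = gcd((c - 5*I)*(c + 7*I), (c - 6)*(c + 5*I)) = 1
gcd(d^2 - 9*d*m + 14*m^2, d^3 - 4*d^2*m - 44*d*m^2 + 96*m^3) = d - 2*m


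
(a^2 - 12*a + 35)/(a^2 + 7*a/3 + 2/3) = 3*(a^2 - 12*a + 35)/(3*a^2 + 7*a + 2)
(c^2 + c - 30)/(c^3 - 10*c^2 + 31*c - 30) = (c + 6)/(c^2 - 5*c + 6)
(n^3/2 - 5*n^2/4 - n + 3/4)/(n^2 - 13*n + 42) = (2*n^3 - 5*n^2 - 4*n + 3)/(4*(n^2 - 13*n + 42))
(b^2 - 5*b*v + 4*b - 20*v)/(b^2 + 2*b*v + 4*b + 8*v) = (b - 5*v)/(b + 2*v)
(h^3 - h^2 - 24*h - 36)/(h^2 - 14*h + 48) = (h^2 + 5*h + 6)/(h - 8)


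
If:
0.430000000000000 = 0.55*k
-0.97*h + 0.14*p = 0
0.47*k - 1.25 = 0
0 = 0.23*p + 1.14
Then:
No Solution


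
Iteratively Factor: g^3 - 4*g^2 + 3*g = (g - 1)*(g^2 - 3*g) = (g - 3)*(g - 1)*(g)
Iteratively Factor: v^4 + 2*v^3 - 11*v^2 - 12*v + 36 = (v + 3)*(v^3 - v^2 - 8*v + 12) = (v - 2)*(v + 3)*(v^2 + v - 6) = (v - 2)^2*(v + 3)*(v + 3)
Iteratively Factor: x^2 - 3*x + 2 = (x - 1)*(x - 2)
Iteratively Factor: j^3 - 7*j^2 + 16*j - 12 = (j - 3)*(j^2 - 4*j + 4) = (j - 3)*(j - 2)*(j - 2)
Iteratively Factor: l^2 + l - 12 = (l - 3)*(l + 4)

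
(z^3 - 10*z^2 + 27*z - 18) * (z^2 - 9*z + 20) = z^5 - 19*z^4 + 137*z^3 - 461*z^2 + 702*z - 360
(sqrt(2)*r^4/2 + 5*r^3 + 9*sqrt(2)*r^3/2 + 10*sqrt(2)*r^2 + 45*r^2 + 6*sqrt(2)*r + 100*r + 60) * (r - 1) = sqrt(2)*r^5/2 + 5*r^4 + 4*sqrt(2)*r^4 + 11*sqrt(2)*r^3/2 + 40*r^3 - 4*sqrt(2)*r^2 + 55*r^2 - 40*r - 6*sqrt(2)*r - 60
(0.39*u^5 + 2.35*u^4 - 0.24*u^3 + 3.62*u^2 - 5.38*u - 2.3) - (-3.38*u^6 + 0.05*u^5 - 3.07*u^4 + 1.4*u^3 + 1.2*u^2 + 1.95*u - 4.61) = 3.38*u^6 + 0.34*u^5 + 5.42*u^4 - 1.64*u^3 + 2.42*u^2 - 7.33*u + 2.31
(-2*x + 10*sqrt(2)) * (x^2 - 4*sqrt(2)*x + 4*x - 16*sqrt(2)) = -2*x^3 - 8*x^2 + 18*sqrt(2)*x^2 - 80*x + 72*sqrt(2)*x - 320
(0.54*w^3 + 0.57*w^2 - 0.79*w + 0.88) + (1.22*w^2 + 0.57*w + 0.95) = 0.54*w^3 + 1.79*w^2 - 0.22*w + 1.83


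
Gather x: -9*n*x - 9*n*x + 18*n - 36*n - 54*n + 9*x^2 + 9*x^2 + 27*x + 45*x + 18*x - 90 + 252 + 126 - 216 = -72*n + 18*x^2 + x*(90 - 18*n) + 72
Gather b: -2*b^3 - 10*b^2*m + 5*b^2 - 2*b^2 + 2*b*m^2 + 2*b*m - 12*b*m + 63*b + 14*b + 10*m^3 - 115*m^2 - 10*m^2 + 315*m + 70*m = -2*b^3 + b^2*(3 - 10*m) + b*(2*m^2 - 10*m + 77) + 10*m^3 - 125*m^2 + 385*m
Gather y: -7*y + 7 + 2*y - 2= 5 - 5*y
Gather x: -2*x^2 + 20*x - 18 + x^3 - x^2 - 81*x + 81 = x^3 - 3*x^2 - 61*x + 63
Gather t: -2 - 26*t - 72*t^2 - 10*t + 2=-72*t^2 - 36*t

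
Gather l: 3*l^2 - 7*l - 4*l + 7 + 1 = 3*l^2 - 11*l + 8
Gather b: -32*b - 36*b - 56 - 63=-68*b - 119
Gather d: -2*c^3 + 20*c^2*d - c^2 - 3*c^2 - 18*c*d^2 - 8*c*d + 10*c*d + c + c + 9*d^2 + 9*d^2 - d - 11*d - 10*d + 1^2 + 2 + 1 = -2*c^3 - 4*c^2 + 2*c + d^2*(18 - 18*c) + d*(20*c^2 + 2*c - 22) + 4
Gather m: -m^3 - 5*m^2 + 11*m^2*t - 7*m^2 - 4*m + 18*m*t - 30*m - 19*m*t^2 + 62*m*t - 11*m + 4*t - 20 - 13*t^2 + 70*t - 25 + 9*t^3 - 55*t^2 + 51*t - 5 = -m^3 + m^2*(11*t - 12) + m*(-19*t^2 + 80*t - 45) + 9*t^3 - 68*t^2 + 125*t - 50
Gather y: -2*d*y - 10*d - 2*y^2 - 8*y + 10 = -10*d - 2*y^2 + y*(-2*d - 8) + 10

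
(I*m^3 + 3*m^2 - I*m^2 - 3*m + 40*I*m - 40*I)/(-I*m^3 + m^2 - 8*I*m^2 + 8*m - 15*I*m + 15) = (-m^3 + m^2*(1 + 3*I) - m*(40 + 3*I) + 40)/(m^3 + m^2*(8 + I) + m*(15 + 8*I) + 15*I)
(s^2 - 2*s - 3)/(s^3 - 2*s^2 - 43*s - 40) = (s - 3)/(s^2 - 3*s - 40)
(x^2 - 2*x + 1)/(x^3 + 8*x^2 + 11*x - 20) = (x - 1)/(x^2 + 9*x + 20)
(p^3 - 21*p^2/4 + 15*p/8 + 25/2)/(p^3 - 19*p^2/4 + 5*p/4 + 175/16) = 2*(p - 4)/(2*p - 7)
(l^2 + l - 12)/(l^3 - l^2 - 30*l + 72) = (l + 4)/(l^2 + 2*l - 24)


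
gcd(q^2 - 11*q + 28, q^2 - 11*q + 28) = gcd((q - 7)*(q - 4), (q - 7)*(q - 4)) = q^2 - 11*q + 28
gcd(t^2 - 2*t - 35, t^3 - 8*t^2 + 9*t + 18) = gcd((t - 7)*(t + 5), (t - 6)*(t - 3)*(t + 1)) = 1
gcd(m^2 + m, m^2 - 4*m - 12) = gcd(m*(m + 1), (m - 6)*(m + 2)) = 1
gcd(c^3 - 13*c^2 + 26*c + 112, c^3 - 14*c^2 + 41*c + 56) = c^2 - 15*c + 56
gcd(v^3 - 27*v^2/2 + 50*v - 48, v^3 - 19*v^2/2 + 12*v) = v^2 - 19*v/2 + 12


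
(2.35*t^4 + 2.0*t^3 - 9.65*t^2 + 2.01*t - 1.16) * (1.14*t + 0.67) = 2.679*t^5 + 3.8545*t^4 - 9.661*t^3 - 4.1741*t^2 + 0.0243000000000002*t - 0.7772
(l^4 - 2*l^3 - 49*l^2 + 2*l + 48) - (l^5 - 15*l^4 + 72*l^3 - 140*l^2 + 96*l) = -l^5 + 16*l^4 - 74*l^3 + 91*l^2 - 94*l + 48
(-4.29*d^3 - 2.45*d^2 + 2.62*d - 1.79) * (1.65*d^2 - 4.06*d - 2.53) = -7.0785*d^5 + 13.3749*d^4 + 25.1237*d^3 - 7.3922*d^2 + 0.6388*d + 4.5287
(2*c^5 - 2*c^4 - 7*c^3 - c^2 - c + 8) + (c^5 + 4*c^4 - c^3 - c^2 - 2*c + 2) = 3*c^5 + 2*c^4 - 8*c^3 - 2*c^2 - 3*c + 10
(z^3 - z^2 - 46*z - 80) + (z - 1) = z^3 - z^2 - 45*z - 81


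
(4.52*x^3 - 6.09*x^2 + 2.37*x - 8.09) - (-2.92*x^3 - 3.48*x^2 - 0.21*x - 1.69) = 7.44*x^3 - 2.61*x^2 + 2.58*x - 6.4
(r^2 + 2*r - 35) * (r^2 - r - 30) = r^4 + r^3 - 67*r^2 - 25*r + 1050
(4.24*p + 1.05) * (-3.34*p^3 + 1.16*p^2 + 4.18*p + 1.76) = -14.1616*p^4 + 1.4114*p^3 + 18.9412*p^2 + 11.8514*p + 1.848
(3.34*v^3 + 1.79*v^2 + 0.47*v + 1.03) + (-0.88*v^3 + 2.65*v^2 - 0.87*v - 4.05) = 2.46*v^3 + 4.44*v^2 - 0.4*v - 3.02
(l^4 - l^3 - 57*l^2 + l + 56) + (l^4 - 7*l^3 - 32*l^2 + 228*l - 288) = 2*l^4 - 8*l^3 - 89*l^2 + 229*l - 232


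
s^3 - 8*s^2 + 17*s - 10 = (s - 5)*(s - 2)*(s - 1)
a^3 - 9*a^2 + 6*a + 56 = (a - 7)*(a - 4)*(a + 2)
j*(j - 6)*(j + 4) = j^3 - 2*j^2 - 24*j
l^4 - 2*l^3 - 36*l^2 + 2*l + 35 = (l - 7)*(l - 1)*(l + 1)*(l + 5)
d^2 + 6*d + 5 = (d + 1)*(d + 5)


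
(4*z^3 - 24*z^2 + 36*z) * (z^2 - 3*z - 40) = 4*z^5 - 36*z^4 - 52*z^3 + 852*z^2 - 1440*z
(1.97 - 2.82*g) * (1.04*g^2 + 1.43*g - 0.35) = -2.9328*g^3 - 1.9838*g^2 + 3.8041*g - 0.6895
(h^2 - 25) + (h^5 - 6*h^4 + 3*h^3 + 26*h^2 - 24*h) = h^5 - 6*h^4 + 3*h^3 + 27*h^2 - 24*h - 25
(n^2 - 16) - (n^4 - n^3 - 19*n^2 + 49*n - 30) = -n^4 + n^3 + 20*n^2 - 49*n + 14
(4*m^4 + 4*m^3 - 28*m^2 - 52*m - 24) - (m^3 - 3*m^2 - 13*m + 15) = 4*m^4 + 3*m^3 - 25*m^2 - 39*m - 39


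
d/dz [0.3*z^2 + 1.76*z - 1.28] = 0.6*z + 1.76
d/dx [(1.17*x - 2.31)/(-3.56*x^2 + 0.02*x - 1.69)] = (4.1652*x^2 - 16.4472*x - 1.9311)/(12.6736*x^4 - 0.1424*x^3 + 12.0332*x^2 - 0.0676*x + 2.8561)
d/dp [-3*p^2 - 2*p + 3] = -6*p - 2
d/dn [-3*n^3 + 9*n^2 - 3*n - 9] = -9*n^2 + 18*n - 3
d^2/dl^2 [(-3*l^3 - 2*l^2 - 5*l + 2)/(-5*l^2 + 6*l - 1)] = 4*(139*l^3 - 117*l^2 + 57*l - 15)/(125*l^6 - 450*l^5 + 615*l^4 - 396*l^3 + 123*l^2 - 18*l + 1)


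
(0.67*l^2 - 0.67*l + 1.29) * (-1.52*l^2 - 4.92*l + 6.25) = -1.0184*l^4 - 2.278*l^3 + 5.5231*l^2 - 10.5343*l + 8.0625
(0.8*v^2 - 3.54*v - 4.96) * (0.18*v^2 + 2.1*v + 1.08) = 0.144*v^4 + 1.0428*v^3 - 7.4628*v^2 - 14.2392*v - 5.3568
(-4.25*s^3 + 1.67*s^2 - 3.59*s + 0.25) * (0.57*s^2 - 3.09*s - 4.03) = -2.4225*s^5 + 14.0844*s^4 + 9.9209*s^3 + 4.5055*s^2 + 13.6952*s - 1.0075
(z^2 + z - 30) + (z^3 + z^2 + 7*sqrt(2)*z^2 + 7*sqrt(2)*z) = z^3 + 2*z^2 + 7*sqrt(2)*z^2 + z + 7*sqrt(2)*z - 30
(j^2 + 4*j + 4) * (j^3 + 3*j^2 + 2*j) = j^5 + 7*j^4 + 18*j^3 + 20*j^2 + 8*j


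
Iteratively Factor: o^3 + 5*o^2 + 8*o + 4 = (o + 1)*(o^2 + 4*o + 4) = (o + 1)*(o + 2)*(o + 2)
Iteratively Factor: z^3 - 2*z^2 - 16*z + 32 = (z - 4)*(z^2 + 2*z - 8) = (z - 4)*(z - 2)*(z + 4)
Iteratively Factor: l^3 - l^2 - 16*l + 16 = (l - 4)*(l^2 + 3*l - 4) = (l - 4)*(l + 4)*(l - 1)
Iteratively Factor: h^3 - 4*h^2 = (h - 4)*(h^2) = h*(h - 4)*(h)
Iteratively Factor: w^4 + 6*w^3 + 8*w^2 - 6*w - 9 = (w + 3)*(w^3 + 3*w^2 - w - 3) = (w - 1)*(w + 3)*(w^2 + 4*w + 3) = (w - 1)*(w + 1)*(w + 3)*(w + 3)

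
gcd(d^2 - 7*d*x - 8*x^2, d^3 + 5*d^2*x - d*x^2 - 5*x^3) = d + x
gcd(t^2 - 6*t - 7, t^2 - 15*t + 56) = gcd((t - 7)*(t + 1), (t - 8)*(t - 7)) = t - 7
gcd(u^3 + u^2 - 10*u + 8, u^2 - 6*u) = 1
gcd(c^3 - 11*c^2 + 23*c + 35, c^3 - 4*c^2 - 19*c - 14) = c^2 - 6*c - 7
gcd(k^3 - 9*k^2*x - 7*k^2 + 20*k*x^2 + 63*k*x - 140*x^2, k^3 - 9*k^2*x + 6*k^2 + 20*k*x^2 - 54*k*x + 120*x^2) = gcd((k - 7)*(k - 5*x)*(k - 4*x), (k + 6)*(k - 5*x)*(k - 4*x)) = k^2 - 9*k*x + 20*x^2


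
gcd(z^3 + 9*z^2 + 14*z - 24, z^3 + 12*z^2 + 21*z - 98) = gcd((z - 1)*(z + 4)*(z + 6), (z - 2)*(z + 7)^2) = 1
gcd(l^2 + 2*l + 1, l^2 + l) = l + 1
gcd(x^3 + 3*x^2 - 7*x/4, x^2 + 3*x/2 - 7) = x + 7/2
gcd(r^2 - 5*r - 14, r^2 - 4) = r + 2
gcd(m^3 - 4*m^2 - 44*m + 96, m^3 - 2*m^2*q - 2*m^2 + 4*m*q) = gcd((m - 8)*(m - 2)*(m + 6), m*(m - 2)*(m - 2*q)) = m - 2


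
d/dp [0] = 0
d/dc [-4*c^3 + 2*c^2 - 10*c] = -12*c^2 + 4*c - 10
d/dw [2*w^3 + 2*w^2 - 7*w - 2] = 6*w^2 + 4*w - 7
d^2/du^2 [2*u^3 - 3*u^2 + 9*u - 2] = 12*u - 6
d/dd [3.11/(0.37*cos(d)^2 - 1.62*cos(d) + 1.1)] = (2.3014*cos(d) - 5.0382)*sin(d)/(0.37*cos(d)^2 - 1.62*cos(d) + 1.1)^2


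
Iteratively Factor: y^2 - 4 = (y + 2)*(y - 2)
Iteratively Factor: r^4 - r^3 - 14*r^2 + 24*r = (r - 3)*(r^3 + 2*r^2 - 8*r) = (r - 3)*(r - 2)*(r^2 + 4*r) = r*(r - 3)*(r - 2)*(r + 4)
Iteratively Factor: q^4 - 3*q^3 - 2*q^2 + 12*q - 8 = (q - 2)*(q^3 - q^2 - 4*q + 4) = (q - 2)*(q + 2)*(q^2 - 3*q + 2) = (q - 2)^2*(q + 2)*(q - 1)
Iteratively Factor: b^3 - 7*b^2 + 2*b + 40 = (b - 5)*(b^2 - 2*b - 8) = (b - 5)*(b - 4)*(b + 2)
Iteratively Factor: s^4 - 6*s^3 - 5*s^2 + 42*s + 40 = (s - 4)*(s^3 - 2*s^2 - 13*s - 10) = (s - 4)*(s + 2)*(s^2 - 4*s - 5) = (s - 5)*(s - 4)*(s + 2)*(s + 1)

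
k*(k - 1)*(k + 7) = k^3 + 6*k^2 - 7*k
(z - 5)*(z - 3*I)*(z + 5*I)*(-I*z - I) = -I*z^4 + 2*z^3 + 4*I*z^3 - 8*z^2 - 10*I*z^2 - 10*z + 60*I*z + 75*I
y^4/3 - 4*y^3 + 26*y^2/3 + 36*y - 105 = (y/3 + 1)*(y - 7)*(y - 5)*(y - 3)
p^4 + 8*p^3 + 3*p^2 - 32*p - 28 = (p - 2)*(p + 1)*(p + 2)*(p + 7)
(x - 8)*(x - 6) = x^2 - 14*x + 48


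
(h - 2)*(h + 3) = h^2 + h - 6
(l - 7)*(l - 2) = l^2 - 9*l + 14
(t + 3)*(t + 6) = t^2 + 9*t + 18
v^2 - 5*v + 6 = (v - 3)*(v - 2)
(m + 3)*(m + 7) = m^2 + 10*m + 21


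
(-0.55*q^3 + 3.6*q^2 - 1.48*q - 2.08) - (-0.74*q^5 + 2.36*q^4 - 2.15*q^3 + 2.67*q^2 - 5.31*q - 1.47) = 0.74*q^5 - 2.36*q^4 + 1.6*q^3 + 0.93*q^2 + 3.83*q - 0.61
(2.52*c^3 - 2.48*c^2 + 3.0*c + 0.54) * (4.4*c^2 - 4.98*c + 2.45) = 11.088*c^5 - 23.4616*c^4 + 31.7244*c^3 - 18.64*c^2 + 4.6608*c + 1.323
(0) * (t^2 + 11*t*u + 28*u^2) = 0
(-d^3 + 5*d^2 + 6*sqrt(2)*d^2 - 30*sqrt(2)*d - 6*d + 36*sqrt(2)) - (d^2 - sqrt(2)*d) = -d^3 + 4*d^2 + 6*sqrt(2)*d^2 - 29*sqrt(2)*d - 6*d + 36*sqrt(2)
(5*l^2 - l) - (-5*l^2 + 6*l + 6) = 10*l^2 - 7*l - 6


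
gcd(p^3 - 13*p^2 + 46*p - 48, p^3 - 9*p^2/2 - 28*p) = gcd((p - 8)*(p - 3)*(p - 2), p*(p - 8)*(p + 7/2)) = p - 8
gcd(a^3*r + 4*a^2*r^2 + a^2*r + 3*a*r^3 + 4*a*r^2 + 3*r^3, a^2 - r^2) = a + r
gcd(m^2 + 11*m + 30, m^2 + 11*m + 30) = m^2 + 11*m + 30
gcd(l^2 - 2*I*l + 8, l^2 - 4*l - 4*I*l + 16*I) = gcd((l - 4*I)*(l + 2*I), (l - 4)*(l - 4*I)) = l - 4*I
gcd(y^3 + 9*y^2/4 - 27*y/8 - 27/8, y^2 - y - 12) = y + 3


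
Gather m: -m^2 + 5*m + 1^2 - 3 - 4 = -m^2 + 5*m - 6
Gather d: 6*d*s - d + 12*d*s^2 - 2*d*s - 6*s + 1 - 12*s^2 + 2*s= d*(12*s^2 + 4*s - 1) - 12*s^2 - 4*s + 1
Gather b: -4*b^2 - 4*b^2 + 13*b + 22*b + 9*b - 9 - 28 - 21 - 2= -8*b^2 + 44*b - 60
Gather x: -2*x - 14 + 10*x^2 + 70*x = 10*x^2 + 68*x - 14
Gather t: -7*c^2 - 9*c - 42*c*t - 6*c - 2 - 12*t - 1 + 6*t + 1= -7*c^2 - 15*c + t*(-42*c - 6) - 2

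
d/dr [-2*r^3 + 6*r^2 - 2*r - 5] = -6*r^2 + 12*r - 2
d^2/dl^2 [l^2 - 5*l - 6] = 2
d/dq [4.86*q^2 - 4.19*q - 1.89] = 9.72*q - 4.19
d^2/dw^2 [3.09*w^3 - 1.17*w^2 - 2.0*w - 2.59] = 18.54*w - 2.34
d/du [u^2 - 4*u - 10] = 2*u - 4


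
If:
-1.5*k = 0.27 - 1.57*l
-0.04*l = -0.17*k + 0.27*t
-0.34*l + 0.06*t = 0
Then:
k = -0.20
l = -0.02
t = -0.12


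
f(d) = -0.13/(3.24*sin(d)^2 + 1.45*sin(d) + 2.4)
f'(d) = -0.13*(-6.48*sin(d)*cos(d) - 1.45*cos(d))/(3.24*sin(d)^2 + 1.45*sin(d) + 2.4)^2 = (0.8424*sin(d) + 0.1885)*cos(d)/(3.24*sin(d)^2 + 1.45*sin(d) + 2.4)^2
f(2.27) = -0.02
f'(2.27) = -0.02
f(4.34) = -0.03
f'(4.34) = 0.01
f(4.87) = -0.03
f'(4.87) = -0.01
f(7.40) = -0.02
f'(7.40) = 0.01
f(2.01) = -0.02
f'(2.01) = -0.01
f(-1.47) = -0.03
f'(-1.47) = -0.00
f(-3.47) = -0.04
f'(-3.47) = -0.04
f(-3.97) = -0.02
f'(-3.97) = -0.02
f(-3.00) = -0.06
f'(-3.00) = -0.01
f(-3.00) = -0.06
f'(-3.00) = -0.01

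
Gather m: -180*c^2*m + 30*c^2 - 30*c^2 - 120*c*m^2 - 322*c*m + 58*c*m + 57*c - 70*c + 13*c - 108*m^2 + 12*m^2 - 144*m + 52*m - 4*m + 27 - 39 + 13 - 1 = m^2*(-120*c - 96) + m*(-180*c^2 - 264*c - 96)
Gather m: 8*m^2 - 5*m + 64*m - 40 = 8*m^2 + 59*m - 40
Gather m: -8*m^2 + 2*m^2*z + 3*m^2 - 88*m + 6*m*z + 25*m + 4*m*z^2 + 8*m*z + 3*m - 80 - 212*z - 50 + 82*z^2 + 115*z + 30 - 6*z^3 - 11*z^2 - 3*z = m^2*(2*z - 5) + m*(4*z^2 + 14*z - 60) - 6*z^3 + 71*z^2 - 100*z - 100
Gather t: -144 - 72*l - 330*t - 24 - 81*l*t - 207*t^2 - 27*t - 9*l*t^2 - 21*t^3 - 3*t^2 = -72*l - 21*t^3 + t^2*(-9*l - 210) + t*(-81*l - 357) - 168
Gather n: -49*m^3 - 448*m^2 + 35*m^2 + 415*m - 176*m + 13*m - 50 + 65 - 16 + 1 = -49*m^3 - 413*m^2 + 252*m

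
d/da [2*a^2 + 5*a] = 4*a + 5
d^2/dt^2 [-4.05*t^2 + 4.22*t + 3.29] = -8.10000000000000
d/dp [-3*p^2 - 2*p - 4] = -6*p - 2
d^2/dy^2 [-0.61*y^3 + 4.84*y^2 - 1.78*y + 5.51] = 9.68 - 3.66*y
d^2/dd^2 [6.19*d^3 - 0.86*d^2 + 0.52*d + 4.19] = 37.14*d - 1.72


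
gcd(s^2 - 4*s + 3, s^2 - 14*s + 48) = 1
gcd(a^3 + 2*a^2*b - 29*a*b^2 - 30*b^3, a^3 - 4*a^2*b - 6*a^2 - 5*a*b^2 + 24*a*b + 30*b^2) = a^2 - 4*a*b - 5*b^2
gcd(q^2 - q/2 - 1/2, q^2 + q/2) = q + 1/2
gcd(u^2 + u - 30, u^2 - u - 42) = u + 6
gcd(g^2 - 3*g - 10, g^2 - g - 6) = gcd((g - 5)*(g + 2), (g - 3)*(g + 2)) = g + 2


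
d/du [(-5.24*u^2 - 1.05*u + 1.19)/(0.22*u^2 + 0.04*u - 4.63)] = (0.0214*u^2 + 47.9988*u + 4.8139)/(0.0484*u^4 + 0.0176*u^3 - 2.0356*u^2 - 0.3704*u + 21.4369)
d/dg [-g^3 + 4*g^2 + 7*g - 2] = -3*g^2 + 8*g + 7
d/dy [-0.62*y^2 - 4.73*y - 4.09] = -1.24*y - 4.73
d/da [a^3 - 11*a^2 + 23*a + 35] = 3*a^2 - 22*a + 23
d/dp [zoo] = 0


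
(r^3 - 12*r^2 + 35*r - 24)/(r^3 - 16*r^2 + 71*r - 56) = (r - 3)/(r - 7)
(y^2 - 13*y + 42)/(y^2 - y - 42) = (y - 6)/(y + 6)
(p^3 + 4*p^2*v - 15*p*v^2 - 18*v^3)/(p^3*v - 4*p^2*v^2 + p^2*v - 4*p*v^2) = (p^3 + 4*p^2*v - 15*p*v^2 - 18*v^3)/(p*v*(p^2 - 4*p*v + p - 4*v))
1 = 1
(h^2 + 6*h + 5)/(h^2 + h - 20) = (h + 1)/(h - 4)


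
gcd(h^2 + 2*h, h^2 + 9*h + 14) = h + 2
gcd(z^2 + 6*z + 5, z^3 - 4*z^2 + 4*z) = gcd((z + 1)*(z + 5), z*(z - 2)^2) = 1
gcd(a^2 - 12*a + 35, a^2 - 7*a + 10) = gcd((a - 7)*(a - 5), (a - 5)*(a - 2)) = a - 5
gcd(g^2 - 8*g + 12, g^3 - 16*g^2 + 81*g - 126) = g - 6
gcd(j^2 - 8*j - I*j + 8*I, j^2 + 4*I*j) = 1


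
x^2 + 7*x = x*(x + 7)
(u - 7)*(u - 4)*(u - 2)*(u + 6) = u^4 - 7*u^3 - 28*u^2 + 244*u - 336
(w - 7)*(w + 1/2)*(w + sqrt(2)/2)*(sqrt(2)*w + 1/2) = sqrt(2)*w^4 - 13*sqrt(2)*w^3/2 + 3*w^3/2 - 39*w^2/4 - 13*sqrt(2)*w^2/4 - 21*w/4 - 13*sqrt(2)*w/8 - 7*sqrt(2)/8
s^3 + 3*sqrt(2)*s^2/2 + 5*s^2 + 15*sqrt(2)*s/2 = s*(s + 5)*(s + 3*sqrt(2)/2)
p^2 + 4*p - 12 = (p - 2)*(p + 6)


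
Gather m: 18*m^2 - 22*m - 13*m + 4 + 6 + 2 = 18*m^2 - 35*m + 12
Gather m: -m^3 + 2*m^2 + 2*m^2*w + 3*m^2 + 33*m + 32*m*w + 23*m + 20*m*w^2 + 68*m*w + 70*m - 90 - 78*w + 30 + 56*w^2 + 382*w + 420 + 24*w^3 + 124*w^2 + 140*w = -m^3 + m^2*(2*w + 5) + m*(20*w^2 + 100*w + 126) + 24*w^3 + 180*w^2 + 444*w + 360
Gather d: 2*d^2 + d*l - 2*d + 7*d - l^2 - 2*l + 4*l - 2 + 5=2*d^2 + d*(l + 5) - l^2 + 2*l + 3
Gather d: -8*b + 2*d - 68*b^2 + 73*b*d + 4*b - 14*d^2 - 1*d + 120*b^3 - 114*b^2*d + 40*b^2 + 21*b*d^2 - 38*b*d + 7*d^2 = 120*b^3 - 28*b^2 - 4*b + d^2*(21*b - 7) + d*(-114*b^2 + 35*b + 1)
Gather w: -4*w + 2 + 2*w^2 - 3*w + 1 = 2*w^2 - 7*w + 3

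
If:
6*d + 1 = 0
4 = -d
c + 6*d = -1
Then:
No Solution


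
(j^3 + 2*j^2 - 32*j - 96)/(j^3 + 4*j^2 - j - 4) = (j^2 - 2*j - 24)/(j^2 - 1)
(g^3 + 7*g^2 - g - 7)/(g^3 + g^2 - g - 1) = (g + 7)/(g + 1)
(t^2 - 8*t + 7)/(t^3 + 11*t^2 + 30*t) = (t^2 - 8*t + 7)/(t*(t^2 + 11*t + 30))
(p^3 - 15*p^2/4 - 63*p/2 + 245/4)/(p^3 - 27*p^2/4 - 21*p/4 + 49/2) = (p + 5)/(p + 2)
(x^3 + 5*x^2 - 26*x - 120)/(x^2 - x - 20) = x + 6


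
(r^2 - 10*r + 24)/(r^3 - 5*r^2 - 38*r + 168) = (r - 6)/(r^2 - r - 42)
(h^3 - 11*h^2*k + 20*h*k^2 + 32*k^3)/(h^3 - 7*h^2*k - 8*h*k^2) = (h - 4*k)/h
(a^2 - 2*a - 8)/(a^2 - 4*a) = (a + 2)/a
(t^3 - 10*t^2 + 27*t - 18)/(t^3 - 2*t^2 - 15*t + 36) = (t^2 - 7*t + 6)/(t^2 + t - 12)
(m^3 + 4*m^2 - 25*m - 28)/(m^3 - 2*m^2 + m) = (m^3 + 4*m^2 - 25*m - 28)/(m*(m^2 - 2*m + 1))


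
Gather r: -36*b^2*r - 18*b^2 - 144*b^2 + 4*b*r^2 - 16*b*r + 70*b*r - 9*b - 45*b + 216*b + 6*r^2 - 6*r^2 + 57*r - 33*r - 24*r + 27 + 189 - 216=-162*b^2 + 4*b*r^2 + 162*b + r*(-36*b^2 + 54*b)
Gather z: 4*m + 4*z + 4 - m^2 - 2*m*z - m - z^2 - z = -m^2 + 3*m - z^2 + z*(3 - 2*m) + 4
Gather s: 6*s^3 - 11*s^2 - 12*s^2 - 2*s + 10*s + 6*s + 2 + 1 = 6*s^3 - 23*s^2 + 14*s + 3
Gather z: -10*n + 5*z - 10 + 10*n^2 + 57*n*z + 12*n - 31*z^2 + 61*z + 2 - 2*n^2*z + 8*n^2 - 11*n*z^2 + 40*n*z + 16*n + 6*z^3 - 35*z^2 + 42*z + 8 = 18*n^2 + 18*n + 6*z^3 + z^2*(-11*n - 66) + z*(-2*n^2 + 97*n + 108)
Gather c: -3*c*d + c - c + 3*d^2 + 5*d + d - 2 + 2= -3*c*d + 3*d^2 + 6*d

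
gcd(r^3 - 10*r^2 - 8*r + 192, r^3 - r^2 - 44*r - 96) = r^2 - 4*r - 32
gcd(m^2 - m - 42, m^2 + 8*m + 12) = m + 6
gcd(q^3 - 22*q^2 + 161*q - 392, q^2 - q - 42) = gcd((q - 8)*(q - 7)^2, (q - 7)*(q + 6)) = q - 7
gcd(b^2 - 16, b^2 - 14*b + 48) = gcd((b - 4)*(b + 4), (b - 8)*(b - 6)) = 1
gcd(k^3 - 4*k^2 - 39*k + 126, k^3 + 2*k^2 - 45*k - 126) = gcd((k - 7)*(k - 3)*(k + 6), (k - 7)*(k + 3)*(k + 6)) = k^2 - k - 42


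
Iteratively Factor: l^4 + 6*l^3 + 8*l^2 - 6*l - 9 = (l + 1)*(l^3 + 5*l^2 + 3*l - 9) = (l + 1)*(l + 3)*(l^2 + 2*l - 3) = (l - 1)*(l + 1)*(l + 3)*(l + 3)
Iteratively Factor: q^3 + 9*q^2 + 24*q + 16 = (q + 4)*(q^2 + 5*q + 4) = (q + 1)*(q + 4)*(q + 4)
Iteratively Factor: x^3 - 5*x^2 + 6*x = (x)*(x^2 - 5*x + 6) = x*(x - 3)*(x - 2)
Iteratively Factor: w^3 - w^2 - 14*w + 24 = (w + 4)*(w^2 - 5*w + 6) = (w - 2)*(w + 4)*(w - 3)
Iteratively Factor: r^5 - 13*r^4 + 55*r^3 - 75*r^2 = (r)*(r^4 - 13*r^3 + 55*r^2 - 75*r) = r*(r - 5)*(r^3 - 8*r^2 + 15*r) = r*(r - 5)*(r - 3)*(r^2 - 5*r) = r^2*(r - 5)*(r - 3)*(r - 5)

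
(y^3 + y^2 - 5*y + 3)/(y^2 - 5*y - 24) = (y^2 - 2*y + 1)/(y - 8)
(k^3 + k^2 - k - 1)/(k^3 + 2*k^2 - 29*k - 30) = (k^2 - 1)/(k^2 + k - 30)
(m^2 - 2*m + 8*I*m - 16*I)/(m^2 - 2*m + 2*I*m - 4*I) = (m + 8*I)/(m + 2*I)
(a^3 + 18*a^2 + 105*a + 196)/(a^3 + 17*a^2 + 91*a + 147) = (a + 4)/(a + 3)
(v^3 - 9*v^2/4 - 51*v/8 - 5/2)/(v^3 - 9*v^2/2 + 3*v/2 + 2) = (v + 5/4)/(v - 1)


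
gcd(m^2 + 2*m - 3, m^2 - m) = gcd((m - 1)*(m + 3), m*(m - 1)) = m - 1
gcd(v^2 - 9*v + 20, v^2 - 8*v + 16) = v - 4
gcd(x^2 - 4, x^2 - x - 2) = x - 2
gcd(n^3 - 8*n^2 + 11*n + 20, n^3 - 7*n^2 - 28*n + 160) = n - 4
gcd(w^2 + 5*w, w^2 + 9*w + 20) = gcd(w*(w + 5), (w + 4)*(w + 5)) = w + 5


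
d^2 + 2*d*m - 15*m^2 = (d - 3*m)*(d + 5*m)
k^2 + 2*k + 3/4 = (k + 1/2)*(k + 3/2)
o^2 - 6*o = o*(o - 6)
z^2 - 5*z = z*(z - 5)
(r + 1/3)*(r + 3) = r^2 + 10*r/3 + 1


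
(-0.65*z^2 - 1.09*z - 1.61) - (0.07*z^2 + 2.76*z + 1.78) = -0.72*z^2 - 3.85*z - 3.39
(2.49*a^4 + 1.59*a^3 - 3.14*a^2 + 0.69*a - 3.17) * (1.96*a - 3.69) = 4.8804*a^5 - 6.0717*a^4 - 12.0215*a^3 + 12.939*a^2 - 8.7593*a + 11.6973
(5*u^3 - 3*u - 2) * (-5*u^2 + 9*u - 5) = -25*u^5 + 45*u^4 - 10*u^3 - 17*u^2 - 3*u + 10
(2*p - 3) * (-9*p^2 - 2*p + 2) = -18*p^3 + 23*p^2 + 10*p - 6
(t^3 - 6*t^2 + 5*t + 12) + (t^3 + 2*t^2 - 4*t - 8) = 2*t^3 - 4*t^2 + t + 4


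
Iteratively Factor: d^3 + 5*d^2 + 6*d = (d)*(d^2 + 5*d + 6) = d*(d + 3)*(d + 2)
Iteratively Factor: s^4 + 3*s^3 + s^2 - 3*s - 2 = (s + 1)*(s^3 + 2*s^2 - s - 2) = (s + 1)^2*(s^2 + s - 2) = (s + 1)^2*(s + 2)*(s - 1)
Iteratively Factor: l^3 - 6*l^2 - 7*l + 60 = (l - 4)*(l^2 - 2*l - 15) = (l - 4)*(l + 3)*(l - 5)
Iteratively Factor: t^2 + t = (t + 1)*(t)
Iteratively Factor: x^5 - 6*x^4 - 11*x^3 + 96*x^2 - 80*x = (x + 4)*(x^4 - 10*x^3 + 29*x^2 - 20*x) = (x - 1)*(x + 4)*(x^3 - 9*x^2 + 20*x) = (x - 4)*(x - 1)*(x + 4)*(x^2 - 5*x) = (x - 5)*(x - 4)*(x - 1)*(x + 4)*(x)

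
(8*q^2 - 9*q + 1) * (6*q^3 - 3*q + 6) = 48*q^5 - 54*q^4 - 18*q^3 + 75*q^2 - 57*q + 6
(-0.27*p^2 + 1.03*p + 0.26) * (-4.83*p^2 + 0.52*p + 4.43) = 1.3041*p^4 - 5.1153*p^3 - 1.9163*p^2 + 4.6981*p + 1.1518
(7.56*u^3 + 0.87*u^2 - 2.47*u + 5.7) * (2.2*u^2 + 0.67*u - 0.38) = 16.632*u^5 + 6.9792*u^4 - 7.7239*u^3 + 10.5545*u^2 + 4.7576*u - 2.166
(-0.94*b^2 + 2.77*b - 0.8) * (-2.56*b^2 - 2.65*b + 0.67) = 2.4064*b^4 - 4.6002*b^3 - 5.9223*b^2 + 3.9759*b - 0.536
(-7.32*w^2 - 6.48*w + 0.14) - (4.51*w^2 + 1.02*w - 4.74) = -11.83*w^2 - 7.5*w + 4.88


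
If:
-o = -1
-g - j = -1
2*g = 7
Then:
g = 7/2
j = -5/2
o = 1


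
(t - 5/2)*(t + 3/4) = t^2 - 7*t/4 - 15/8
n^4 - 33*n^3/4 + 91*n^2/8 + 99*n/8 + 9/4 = (n - 6)*(n - 3)*(n + 1/4)*(n + 1/2)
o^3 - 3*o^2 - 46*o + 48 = (o - 8)*(o - 1)*(o + 6)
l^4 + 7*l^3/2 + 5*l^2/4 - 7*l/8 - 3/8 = (l - 1/2)*(l + 1/2)^2*(l + 3)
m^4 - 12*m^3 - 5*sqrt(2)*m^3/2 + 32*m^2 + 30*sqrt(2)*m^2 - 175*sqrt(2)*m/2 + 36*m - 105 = (m - 7)*(m - 5)*(m - 3*sqrt(2))*(m + sqrt(2)/2)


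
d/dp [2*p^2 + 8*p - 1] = 4*p + 8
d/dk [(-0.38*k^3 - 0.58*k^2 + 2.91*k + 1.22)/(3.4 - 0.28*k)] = (0.2128*k^3 - 3.7136*k^2 - 3.944*k + 10.2356)/(0.0784*k^2 - 1.904*k + 11.56)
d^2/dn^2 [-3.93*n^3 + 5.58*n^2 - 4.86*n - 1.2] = 11.16 - 23.58*n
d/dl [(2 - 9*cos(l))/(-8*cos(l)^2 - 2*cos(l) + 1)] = (72*cos(l)^2 - 32*cos(l) + 5)*sin(l)/((2*cos(l) + 1)^2*(4*cos(l) - 1)^2)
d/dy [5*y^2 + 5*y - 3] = 10*y + 5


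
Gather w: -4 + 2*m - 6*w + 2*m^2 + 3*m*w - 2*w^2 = 2*m^2 + 2*m - 2*w^2 + w*(3*m - 6) - 4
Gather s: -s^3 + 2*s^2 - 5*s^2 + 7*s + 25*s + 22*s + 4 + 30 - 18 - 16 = -s^3 - 3*s^2 + 54*s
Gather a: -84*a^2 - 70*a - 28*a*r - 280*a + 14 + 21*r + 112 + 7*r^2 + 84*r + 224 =-84*a^2 + a*(-28*r - 350) + 7*r^2 + 105*r + 350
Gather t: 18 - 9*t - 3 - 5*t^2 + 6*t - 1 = -5*t^2 - 3*t + 14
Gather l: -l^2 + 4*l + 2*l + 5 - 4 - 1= -l^2 + 6*l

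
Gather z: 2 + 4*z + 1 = 4*z + 3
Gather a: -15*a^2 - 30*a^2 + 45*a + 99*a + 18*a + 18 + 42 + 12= -45*a^2 + 162*a + 72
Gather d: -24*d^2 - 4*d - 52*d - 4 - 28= -24*d^2 - 56*d - 32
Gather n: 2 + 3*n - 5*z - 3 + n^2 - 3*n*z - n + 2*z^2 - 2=n^2 + n*(2 - 3*z) + 2*z^2 - 5*z - 3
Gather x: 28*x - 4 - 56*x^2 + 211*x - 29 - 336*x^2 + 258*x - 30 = -392*x^2 + 497*x - 63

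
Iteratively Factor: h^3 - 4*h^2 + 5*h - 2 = (h - 1)*(h^2 - 3*h + 2) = (h - 1)^2*(h - 2)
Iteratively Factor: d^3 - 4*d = (d - 2)*(d^2 + 2*d) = d*(d - 2)*(d + 2)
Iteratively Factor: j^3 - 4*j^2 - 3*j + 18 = (j - 3)*(j^2 - j - 6) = (j - 3)^2*(j + 2)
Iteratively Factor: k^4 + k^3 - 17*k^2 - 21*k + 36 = (k - 1)*(k^3 + 2*k^2 - 15*k - 36) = (k - 1)*(k + 3)*(k^2 - k - 12) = (k - 1)*(k + 3)^2*(k - 4)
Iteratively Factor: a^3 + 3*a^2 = (a)*(a^2 + 3*a) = a^2*(a + 3)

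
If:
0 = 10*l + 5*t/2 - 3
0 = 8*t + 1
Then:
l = 53/160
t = -1/8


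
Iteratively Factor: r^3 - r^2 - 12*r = (r - 4)*(r^2 + 3*r) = (r - 4)*(r + 3)*(r)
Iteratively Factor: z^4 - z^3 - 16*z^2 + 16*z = (z - 4)*(z^3 + 3*z^2 - 4*z) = (z - 4)*(z - 1)*(z^2 + 4*z) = (z - 4)*(z - 1)*(z + 4)*(z)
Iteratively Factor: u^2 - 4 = (u - 2)*(u + 2)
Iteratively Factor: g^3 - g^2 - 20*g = (g)*(g^2 - g - 20) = g*(g - 5)*(g + 4)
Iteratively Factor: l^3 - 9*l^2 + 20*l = (l - 5)*(l^2 - 4*l) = l*(l - 5)*(l - 4)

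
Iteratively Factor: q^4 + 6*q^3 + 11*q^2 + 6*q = (q + 2)*(q^3 + 4*q^2 + 3*q) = (q + 1)*(q + 2)*(q^2 + 3*q) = q*(q + 1)*(q + 2)*(q + 3)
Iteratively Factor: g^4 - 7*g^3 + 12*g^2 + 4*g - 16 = (g - 2)*(g^3 - 5*g^2 + 2*g + 8) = (g - 4)*(g - 2)*(g^2 - g - 2) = (g - 4)*(g - 2)*(g + 1)*(g - 2)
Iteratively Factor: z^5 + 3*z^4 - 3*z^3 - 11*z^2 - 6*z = (z + 1)*(z^4 + 2*z^3 - 5*z^2 - 6*z) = (z - 2)*(z + 1)*(z^3 + 4*z^2 + 3*z) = (z - 2)*(z + 1)^2*(z^2 + 3*z) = (z - 2)*(z + 1)^2*(z + 3)*(z)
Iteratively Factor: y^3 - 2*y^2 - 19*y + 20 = (y - 5)*(y^2 + 3*y - 4) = (y - 5)*(y + 4)*(y - 1)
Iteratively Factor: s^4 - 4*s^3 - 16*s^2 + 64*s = (s - 4)*(s^3 - 16*s) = (s - 4)*(s + 4)*(s^2 - 4*s) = s*(s - 4)*(s + 4)*(s - 4)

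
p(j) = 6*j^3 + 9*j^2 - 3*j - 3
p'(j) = 18*j^2 + 18*j - 3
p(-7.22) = -1770.39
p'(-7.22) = 805.35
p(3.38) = 321.37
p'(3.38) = 263.48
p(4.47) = 699.31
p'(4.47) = 437.12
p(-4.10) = -252.94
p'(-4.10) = 225.78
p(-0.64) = 1.03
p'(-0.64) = -7.15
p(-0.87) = 2.47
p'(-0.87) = -5.04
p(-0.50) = 0.00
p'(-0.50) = -7.50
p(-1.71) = -1.55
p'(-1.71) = 18.85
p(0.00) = -3.00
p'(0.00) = -3.00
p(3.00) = 231.00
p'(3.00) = 213.00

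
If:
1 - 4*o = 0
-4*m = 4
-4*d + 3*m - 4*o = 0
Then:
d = -1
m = -1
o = 1/4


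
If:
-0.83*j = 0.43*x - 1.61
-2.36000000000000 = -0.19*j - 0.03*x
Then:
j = 17.02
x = -29.10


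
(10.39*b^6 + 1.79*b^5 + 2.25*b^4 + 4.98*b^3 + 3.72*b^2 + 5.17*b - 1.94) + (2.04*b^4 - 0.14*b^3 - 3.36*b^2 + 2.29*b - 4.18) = 10.39*b^6 + 1.79*b^5 + 4.29*b^4 + 4.84*b^3 + 0.36*b^2 + 7.46*b - 6.12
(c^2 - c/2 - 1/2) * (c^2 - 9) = c^4 - c^3/2 - 19*c^2/2 + 9*c/2 + 9/2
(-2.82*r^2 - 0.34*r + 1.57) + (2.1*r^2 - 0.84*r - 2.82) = -0.72*r^2 - 1.18*r - 1.25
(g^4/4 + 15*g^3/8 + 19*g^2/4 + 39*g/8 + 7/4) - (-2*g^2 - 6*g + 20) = g^4/4 + 15*g^3/8 + 27*g^2/4 + 87*g/8 - 73/4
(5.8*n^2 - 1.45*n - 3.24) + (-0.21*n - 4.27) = 5.8*n^2 - 1.66*n - 7.51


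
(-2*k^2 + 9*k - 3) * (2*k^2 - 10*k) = -4*k^4 + 38*k^3 - 96*k^2 + 30*k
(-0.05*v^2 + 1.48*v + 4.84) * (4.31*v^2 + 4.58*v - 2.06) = -0.2155*v^4 + 6.1498*v^3 + 27.7418*v^2 + 19.1184*v - 9.9704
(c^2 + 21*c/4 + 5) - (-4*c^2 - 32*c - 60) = 5*c^2 + 149*c/4 + 65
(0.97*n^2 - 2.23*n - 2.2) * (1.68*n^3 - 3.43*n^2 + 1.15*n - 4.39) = 1.6296*n^5 - 7.0735*n^4 + 5.0684*n^3 + 0.723200000000002*n^2 + 7.2597*n + 9.658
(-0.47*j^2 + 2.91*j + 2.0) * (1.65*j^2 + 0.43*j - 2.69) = -0.7755*j^4 + 4.5994*j^3 + 5.8156*j^2 - 6.9679*j - 5.38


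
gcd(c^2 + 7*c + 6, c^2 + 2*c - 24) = c + 6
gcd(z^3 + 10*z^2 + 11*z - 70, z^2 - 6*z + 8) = z - 2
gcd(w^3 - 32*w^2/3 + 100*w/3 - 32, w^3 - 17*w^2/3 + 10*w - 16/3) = w^2 - 14*w/3 + 16/3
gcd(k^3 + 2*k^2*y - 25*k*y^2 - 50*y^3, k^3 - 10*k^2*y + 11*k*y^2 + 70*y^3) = -k^2 + 3*k*y + 10*y^2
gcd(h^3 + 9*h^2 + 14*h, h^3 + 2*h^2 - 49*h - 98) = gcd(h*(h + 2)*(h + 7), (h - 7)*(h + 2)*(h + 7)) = h^2 + 9*h + 14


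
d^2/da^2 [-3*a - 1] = 0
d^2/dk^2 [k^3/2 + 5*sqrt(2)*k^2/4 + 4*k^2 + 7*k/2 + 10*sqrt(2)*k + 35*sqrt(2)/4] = 3*k + 5*sqrt(2)/2 + 8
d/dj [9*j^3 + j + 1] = 27*j^2 + 1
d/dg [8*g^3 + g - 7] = 24*g^2 + 1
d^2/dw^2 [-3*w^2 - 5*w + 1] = -6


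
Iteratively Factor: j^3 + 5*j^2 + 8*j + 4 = (j + 2)*(j^2 + 3*j + 2) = (j + 1)*(j + 2)*(j + 2)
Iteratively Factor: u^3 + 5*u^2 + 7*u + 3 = (u + 3)*(u^2 + 2*u + 1) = (u + 1)*(u + 3)*(u + 1)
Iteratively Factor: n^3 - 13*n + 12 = (n + 4)*(n^2 - 4*n + 3) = (n - 1)*(n + 4)*(n - 3)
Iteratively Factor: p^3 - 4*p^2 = (p - 4)*(p^2) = p*(p - 4)*(p)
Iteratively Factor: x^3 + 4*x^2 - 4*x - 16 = (x + 2)*(x^2 + 2*x - 8) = (x + 2)*(x + 4)*(x - 2)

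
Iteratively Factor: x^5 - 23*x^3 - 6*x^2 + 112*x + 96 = (x + 1)*(x^4 - x^3 - 22*x^2 + 16*x + 96) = (x - 3)*(x + 1)*(x^3 + 2*x^2 - 16*x - 32) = (x - 3)*(x + 1)*(x + 2)*(x^2 - 16) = (x - 4)*(x - 3)*(x + 1)*(x + 2)*(x + 4)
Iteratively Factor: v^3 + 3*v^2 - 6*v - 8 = (v + 1)*(v^2 + 2*v - 8) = (v - 2)*(v + 1)*(v + 4)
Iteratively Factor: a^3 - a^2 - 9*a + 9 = (a + 3)*(a^2 - 4*a + 3) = (a - 1)*(a + 3)*(a - 3)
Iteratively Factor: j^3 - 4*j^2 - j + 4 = (j + 1)*(j^2 - 5*j + 4) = (j - 4)*(j + 1)*(j - 1)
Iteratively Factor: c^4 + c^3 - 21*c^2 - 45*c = (c - 5)*(c^3 + 6*c^2 + 9*c) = c*(c - 5)*(c^2 + 6*c + 9) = c*(c - 5)*(c + 3)*(c + 3)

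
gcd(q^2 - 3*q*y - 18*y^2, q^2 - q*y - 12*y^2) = q + 3*y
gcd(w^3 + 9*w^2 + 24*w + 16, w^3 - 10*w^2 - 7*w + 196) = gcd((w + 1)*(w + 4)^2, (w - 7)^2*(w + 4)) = w + 4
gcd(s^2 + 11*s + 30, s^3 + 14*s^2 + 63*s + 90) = s^2 + 11*s + 30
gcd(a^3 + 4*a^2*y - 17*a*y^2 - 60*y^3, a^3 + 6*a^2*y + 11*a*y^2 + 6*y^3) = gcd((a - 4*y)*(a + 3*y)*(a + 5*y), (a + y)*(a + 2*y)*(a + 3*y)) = a + 3*y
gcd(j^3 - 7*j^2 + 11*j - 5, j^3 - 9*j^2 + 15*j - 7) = j^2 - 2*j + 1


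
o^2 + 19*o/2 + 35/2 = (o + 5/2)*(o + 7)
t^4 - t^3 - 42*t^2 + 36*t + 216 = (t - 6)*(t - 3)*(t + 2)*(t + 6)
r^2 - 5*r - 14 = (r - 7)*(r + 2)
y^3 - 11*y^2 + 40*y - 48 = (y - 4)^2*(y - 3)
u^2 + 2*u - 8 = (u - 2)*(u + 4)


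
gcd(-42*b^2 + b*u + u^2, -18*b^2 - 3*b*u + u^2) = -6*b + u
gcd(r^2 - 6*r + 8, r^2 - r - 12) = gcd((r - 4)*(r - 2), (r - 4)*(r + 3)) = r - 4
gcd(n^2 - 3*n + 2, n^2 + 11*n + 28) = 1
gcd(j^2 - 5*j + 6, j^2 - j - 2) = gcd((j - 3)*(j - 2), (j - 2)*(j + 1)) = j - 2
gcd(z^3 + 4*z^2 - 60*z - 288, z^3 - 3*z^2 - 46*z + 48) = z^2 - 2*z - 48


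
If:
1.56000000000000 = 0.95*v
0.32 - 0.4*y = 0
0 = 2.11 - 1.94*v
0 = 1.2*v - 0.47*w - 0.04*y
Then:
No Solution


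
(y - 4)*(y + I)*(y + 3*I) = y^3 - 4*y^2 + 4*I*y^2 - 3*y - 16*I*y + 12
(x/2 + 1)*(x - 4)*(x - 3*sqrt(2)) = x^3/2 - 3*sqrt(2)*x^2/2 - x^2 - 4*x + 3*sqrt(2)*x + 12*sqrt(2)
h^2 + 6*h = h*(h + 6)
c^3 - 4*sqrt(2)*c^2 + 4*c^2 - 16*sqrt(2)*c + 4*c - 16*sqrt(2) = (c + 2)^2*(c - 4*sqrt(2))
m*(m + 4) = m^2 + 4*m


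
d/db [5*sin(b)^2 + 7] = 5*sin(2*b)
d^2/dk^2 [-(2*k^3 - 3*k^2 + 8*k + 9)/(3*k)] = -4/3 - 6/k^3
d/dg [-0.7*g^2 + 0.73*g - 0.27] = 0.73 - 1.4*g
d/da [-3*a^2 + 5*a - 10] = 5 - 6*a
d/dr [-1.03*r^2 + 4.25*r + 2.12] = 4.25 - 2.06*r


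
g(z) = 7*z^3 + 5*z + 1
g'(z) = 21*z^2 + 5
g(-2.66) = -144.05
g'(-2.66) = 153.59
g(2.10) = 76.33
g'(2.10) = 97.61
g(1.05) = 14.35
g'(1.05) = 28.15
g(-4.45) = -638.10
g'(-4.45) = 420.85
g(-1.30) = -20.88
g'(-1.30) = 40.49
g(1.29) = 22.48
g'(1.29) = 39.95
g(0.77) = 8.05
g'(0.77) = 17.45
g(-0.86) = -7.75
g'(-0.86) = 20.53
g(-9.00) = -5147.00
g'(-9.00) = 1706.00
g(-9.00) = -5147.00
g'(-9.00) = 1706.00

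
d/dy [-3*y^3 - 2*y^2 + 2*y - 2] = -9*y^2 - 4*y + 2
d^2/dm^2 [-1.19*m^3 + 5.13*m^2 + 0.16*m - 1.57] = 10.26 - 7.14*m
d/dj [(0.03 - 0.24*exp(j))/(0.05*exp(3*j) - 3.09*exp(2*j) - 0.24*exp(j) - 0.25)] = (0.024*exp(3*j) - 0.7461*exp(2*j) + 0.1854*exp(j) + 0.0672)*exp(j)/(0.0025*exp(6*j) - 0.309*exp(5*j) + 9.5241*exp(4*j) + 1.4582*exp(3*j) + 1.6026*exp(2*j) + 0.12*exp(j) + 0.0625)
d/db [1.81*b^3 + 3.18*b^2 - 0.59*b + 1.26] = 5.43*b^2 + 6.36*b - 0.59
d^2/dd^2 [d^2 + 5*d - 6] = 2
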